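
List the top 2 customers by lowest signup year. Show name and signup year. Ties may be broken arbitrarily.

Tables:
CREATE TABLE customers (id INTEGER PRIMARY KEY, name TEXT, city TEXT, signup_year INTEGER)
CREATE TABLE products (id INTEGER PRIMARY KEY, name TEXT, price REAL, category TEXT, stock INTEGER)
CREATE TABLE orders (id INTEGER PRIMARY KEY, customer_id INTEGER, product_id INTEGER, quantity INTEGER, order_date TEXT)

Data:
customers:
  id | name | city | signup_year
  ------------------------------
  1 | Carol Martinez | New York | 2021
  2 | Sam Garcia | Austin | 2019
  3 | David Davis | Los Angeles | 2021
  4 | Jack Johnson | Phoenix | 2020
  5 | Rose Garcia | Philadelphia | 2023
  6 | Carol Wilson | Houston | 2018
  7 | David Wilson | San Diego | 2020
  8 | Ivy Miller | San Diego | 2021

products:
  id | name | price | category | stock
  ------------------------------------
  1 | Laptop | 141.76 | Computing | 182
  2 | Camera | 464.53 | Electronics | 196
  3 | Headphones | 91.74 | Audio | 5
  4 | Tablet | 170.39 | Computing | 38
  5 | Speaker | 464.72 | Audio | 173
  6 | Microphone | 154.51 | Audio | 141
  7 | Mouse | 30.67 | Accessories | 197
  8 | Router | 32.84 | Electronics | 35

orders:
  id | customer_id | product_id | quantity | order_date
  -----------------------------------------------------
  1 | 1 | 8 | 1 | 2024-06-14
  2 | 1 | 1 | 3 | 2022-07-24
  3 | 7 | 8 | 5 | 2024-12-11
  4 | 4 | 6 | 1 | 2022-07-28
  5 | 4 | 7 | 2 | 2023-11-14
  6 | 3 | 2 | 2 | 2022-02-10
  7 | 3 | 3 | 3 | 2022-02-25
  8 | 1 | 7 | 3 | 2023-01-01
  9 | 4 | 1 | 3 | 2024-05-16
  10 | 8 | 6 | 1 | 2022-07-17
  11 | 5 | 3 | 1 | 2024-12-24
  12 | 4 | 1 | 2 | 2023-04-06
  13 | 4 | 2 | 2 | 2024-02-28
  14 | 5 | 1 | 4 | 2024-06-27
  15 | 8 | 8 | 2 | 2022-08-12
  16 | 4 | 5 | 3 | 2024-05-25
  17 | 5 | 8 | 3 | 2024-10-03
SELECT name, signup_year FROM customers ORDER BY signup_year ASC LIMIT 2

Execution result:
name | signup_year
Carol Wilson | 2018
Sam Garcia | 2019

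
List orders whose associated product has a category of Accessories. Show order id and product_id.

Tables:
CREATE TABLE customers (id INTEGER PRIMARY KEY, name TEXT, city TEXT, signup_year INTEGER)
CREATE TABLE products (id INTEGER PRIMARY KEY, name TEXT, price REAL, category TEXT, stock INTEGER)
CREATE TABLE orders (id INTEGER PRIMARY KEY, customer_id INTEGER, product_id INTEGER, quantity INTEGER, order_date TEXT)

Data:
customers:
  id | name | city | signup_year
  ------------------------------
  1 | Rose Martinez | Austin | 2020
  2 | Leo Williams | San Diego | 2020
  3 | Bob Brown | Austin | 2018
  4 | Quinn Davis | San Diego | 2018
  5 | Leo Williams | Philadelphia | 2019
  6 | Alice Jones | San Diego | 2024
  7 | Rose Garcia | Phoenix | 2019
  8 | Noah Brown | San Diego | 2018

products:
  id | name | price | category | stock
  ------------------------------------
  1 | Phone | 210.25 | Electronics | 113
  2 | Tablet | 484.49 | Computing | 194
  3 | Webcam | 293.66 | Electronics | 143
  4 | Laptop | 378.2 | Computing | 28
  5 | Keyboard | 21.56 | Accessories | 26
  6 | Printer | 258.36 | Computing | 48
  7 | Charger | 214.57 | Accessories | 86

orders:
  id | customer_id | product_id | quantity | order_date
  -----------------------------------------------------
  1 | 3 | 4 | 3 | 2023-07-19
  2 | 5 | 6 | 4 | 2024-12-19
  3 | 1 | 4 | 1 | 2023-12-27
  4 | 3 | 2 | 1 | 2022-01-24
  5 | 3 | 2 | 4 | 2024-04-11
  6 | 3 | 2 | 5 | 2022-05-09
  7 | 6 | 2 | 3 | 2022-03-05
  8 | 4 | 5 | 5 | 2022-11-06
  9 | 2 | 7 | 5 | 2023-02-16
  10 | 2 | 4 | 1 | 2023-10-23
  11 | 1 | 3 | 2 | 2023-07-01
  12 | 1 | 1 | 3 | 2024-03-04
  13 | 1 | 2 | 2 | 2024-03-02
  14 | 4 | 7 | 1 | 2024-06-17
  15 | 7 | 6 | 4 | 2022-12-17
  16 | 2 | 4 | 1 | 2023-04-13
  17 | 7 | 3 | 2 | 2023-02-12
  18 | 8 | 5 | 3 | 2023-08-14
SELECT id, product_id FROM orders WHERE product_id IN (SELECT id FROM products WHERE category = 'Accessories')

Execution result:
id | product_id
8 | 5
9 | 7
14 | 7
18 | 5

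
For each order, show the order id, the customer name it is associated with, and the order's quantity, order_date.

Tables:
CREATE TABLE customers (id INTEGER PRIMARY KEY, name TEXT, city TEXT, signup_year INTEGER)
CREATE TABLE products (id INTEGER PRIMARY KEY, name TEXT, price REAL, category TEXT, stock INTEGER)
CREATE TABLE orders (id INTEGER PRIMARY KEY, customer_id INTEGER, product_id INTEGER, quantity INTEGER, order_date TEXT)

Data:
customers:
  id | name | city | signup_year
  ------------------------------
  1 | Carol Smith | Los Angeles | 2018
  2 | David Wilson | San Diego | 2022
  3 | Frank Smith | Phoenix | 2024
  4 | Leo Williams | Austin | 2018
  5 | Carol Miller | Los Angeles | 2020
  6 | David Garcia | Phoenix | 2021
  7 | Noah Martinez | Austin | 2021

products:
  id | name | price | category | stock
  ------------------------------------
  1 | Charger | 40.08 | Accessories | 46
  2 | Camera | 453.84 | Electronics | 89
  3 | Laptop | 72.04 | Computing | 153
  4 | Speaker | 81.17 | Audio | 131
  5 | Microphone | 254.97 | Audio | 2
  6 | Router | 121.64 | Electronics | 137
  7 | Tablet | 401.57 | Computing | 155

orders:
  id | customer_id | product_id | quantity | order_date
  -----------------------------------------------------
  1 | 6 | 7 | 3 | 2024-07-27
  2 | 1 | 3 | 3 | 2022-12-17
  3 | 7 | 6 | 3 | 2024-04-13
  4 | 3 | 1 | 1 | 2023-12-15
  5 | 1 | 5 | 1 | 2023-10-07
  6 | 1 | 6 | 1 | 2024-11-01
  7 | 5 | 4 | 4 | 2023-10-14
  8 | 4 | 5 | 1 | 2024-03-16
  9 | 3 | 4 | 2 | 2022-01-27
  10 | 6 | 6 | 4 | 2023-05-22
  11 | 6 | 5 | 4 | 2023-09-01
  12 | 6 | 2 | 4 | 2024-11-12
SELECT c.id, p.name AS customer, c.quantity, c.order_date FROM orders c JOIN customers p ON c.customer_id = p.id

Execution result:
id | customer | quantity | order_date
1 | David Garcia | 3 | 2024-07-27
2 | Carol Smith | 3 | 2022-12-17
3 | Noah Martinez | 3 | 2024-04-13
4 | Frank Smith | 1 | 2023-12-15
5 | Carol Smith | 1 | 2023-10-07
6 | Carol Smith | 1 | 2024-11-01
7 | Carol Miller | 4 | 2023-10-14
8 | Leo Williams | 1 | 2024-03-16
9 | Frank Smith | 2 | 2022-01-27
10 | David Garcia | 4 | 2023-05-22
11 | David Garcia | 4 | 2023-09-01
12 | David Garcia | 4 | 2024-11-12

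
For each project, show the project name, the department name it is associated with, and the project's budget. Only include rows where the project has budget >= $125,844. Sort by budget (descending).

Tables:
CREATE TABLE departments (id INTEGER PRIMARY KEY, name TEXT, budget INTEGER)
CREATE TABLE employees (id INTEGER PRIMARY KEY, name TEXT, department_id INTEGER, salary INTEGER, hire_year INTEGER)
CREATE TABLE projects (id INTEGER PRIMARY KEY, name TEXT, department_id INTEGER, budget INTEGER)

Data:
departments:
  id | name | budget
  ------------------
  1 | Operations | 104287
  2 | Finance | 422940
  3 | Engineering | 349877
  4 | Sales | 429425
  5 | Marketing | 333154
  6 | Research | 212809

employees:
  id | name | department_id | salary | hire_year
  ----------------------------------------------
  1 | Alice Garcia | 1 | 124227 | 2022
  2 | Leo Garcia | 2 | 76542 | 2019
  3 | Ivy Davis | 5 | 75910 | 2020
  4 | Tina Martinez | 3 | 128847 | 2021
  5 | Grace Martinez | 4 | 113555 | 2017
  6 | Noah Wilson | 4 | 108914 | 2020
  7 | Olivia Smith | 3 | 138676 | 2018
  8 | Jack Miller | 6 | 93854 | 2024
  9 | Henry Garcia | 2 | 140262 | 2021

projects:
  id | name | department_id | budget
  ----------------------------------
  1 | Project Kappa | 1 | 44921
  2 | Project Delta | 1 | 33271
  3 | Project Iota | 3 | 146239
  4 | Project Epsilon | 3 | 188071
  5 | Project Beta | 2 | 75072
SELECT c.name, p.name AS department, c.budget FROM projects c JOIN departments p ON c.department_id = p.id WHERE c.budget >= 125844 ORDER BY c.budget DESC

Execution result:
name | department | budget
Project Epsilon | Engineering | 188071
Project Iota | Engineering | 146239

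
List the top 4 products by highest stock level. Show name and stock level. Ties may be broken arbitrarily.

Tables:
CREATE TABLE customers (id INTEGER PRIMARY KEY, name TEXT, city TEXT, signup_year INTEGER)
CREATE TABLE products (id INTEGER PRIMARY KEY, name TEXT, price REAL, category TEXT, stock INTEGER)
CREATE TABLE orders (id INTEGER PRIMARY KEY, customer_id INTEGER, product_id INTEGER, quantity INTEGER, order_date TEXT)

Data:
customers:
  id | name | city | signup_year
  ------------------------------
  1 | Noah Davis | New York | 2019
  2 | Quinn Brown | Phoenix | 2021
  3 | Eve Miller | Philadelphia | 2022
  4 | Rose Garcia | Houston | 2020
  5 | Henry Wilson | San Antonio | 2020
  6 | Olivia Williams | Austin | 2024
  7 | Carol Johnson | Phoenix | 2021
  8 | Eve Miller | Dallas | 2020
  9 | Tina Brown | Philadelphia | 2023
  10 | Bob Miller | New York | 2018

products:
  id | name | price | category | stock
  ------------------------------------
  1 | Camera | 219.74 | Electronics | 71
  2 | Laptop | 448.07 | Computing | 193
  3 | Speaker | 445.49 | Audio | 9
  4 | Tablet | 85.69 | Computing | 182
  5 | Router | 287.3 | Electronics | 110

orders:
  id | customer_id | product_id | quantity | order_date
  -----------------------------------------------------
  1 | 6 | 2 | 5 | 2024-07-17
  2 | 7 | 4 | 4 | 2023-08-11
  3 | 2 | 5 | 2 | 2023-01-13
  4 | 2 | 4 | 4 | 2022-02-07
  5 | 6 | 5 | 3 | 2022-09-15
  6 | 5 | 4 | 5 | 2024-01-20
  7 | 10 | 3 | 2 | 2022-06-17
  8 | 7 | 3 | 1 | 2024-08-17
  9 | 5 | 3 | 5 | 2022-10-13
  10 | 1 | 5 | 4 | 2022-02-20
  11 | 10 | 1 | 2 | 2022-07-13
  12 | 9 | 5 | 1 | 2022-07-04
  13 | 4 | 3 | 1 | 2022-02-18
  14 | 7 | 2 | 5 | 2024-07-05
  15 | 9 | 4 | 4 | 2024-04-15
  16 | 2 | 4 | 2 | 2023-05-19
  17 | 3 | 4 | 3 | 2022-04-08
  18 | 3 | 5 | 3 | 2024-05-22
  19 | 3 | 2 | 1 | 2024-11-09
SELECT name, stock FROM products ORDER BY stock DESC LIMIT 4

Execution result:
name | stock
Laptop | 193
Tablet | 182
Router | 110
Camera | 71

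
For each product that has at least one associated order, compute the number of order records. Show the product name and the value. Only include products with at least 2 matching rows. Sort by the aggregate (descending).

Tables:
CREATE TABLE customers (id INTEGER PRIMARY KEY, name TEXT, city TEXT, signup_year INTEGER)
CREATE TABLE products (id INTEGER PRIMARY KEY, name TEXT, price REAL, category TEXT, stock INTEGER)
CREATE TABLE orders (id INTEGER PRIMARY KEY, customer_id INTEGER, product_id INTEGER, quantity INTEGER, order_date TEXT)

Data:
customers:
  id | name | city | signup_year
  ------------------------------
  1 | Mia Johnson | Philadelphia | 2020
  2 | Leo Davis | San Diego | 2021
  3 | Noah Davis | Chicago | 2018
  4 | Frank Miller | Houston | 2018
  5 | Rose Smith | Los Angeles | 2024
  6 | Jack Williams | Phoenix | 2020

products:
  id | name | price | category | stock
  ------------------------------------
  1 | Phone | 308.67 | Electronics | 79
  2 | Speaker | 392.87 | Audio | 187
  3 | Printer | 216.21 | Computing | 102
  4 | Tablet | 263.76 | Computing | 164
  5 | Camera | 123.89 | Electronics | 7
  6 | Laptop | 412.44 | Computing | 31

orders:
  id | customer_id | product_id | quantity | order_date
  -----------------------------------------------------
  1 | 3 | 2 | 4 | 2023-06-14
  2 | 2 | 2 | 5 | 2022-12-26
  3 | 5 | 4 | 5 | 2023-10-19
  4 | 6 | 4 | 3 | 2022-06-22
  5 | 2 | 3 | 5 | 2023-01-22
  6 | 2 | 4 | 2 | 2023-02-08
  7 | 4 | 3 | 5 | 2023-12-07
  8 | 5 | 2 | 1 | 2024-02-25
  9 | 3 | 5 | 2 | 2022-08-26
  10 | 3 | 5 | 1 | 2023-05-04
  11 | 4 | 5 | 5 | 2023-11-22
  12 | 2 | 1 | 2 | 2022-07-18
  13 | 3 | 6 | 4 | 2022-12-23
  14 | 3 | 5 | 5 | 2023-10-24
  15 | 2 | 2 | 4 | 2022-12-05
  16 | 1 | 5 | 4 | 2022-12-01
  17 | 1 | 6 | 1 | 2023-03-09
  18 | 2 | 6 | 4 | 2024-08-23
SELECT p.name, COUNT(*) AS n FROM orders c JOIN products p ON c.product_id = p.id GROUP BY p.id, p.name HAVING COUNT(*) >= 2 ORDER BY n DESC

Execution result:
name | n
Camera | 5
Speaker | 4
Tablet | 3
Laptop | 3
Printer | 2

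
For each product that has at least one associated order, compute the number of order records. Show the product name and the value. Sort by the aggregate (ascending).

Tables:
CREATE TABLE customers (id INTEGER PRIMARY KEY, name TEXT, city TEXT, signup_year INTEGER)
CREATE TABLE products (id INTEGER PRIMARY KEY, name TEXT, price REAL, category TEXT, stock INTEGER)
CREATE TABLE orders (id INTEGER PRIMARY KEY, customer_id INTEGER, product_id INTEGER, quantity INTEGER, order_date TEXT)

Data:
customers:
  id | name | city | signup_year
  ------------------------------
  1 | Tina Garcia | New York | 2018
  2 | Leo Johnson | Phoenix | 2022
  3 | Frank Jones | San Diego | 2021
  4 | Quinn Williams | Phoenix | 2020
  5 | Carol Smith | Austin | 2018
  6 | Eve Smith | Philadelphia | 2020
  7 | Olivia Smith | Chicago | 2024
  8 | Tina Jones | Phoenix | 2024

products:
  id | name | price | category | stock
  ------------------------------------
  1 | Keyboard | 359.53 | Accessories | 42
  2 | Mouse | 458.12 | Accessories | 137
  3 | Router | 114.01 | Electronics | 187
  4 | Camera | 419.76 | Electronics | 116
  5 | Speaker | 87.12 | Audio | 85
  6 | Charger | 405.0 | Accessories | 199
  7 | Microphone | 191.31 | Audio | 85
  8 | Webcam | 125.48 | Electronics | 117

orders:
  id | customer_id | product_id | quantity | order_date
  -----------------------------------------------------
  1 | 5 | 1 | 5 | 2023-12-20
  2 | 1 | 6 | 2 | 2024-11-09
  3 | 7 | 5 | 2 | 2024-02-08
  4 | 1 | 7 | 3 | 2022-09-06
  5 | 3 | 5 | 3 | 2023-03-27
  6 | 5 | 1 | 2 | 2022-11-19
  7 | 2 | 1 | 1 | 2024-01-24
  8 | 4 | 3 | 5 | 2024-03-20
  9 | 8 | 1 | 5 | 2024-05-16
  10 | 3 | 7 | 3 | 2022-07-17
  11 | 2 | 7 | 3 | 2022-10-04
SELECT p.name, COUNT(*) AS n FROM orders c JOIN products p ON c.product_id = p.id GROUP BY p.id, p.name ORDER BY n ASC

Execution result:
name | n
Router | 1
Charger | 1
Speaker | 2
Microphone | 3
Keyboard | 4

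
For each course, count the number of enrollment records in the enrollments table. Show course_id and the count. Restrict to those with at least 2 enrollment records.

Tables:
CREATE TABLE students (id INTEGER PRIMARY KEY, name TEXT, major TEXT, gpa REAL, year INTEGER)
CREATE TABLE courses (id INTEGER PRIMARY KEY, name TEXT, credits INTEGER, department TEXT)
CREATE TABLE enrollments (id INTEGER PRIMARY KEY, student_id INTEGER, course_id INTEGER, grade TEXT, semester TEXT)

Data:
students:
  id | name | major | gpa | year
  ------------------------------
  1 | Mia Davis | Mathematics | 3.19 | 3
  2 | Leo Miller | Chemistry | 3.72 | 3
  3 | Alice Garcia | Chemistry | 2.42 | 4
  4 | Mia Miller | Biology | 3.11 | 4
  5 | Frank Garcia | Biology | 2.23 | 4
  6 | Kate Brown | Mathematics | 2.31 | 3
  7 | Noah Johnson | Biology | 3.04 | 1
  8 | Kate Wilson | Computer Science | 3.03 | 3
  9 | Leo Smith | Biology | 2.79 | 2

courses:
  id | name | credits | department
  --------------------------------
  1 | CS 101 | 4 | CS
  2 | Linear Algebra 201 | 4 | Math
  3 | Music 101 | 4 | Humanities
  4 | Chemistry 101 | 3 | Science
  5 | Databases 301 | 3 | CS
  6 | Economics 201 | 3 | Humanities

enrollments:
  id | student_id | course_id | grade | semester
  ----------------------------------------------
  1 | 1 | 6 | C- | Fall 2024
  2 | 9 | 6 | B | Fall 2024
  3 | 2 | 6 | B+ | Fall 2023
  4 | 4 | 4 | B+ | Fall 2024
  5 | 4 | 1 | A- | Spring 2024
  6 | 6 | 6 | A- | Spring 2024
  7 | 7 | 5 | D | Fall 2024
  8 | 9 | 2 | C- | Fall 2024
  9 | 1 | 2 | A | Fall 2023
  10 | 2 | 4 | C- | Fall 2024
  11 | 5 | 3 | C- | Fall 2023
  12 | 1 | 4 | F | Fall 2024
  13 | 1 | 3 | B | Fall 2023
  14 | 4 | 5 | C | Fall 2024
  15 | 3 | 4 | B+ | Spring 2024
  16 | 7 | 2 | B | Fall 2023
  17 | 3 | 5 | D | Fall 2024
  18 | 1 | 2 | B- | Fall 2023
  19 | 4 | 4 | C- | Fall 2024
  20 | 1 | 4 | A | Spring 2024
SELECT course_id, COUNT(*) AS enrollment_count FROM enrollments GROUP BY course_id HAVING COUNT(*) >= 2

Execution result:
course_id | enrollment_count
2 | 4
3 | 2
4 | 6
5 | 3
6 | 4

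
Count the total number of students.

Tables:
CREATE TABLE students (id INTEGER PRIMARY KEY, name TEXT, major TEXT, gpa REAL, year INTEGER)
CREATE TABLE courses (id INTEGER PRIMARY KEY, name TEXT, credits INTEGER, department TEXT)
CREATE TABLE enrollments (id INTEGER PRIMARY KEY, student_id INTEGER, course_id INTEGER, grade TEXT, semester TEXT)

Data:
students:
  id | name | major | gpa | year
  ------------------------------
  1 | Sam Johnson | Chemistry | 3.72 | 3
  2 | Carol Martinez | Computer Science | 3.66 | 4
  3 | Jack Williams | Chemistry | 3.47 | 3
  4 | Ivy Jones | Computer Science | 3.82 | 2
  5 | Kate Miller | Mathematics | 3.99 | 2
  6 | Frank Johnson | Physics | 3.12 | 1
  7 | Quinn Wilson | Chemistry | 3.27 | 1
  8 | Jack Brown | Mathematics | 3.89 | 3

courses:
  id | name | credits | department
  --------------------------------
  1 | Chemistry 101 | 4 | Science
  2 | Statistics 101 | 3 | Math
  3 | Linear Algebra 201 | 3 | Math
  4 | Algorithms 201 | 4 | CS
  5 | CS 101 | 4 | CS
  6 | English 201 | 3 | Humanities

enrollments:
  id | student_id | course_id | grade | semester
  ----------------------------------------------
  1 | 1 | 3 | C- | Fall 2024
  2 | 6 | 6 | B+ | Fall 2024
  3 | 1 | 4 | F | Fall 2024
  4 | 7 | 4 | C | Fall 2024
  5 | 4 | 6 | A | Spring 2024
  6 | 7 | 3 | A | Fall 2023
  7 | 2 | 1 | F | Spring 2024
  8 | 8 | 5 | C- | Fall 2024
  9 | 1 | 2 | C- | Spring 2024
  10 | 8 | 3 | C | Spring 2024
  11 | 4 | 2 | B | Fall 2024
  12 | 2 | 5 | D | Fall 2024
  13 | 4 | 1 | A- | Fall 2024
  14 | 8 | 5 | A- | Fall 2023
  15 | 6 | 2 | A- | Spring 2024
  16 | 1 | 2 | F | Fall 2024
SELECT COUNT(*) FROM students

Execution result:
8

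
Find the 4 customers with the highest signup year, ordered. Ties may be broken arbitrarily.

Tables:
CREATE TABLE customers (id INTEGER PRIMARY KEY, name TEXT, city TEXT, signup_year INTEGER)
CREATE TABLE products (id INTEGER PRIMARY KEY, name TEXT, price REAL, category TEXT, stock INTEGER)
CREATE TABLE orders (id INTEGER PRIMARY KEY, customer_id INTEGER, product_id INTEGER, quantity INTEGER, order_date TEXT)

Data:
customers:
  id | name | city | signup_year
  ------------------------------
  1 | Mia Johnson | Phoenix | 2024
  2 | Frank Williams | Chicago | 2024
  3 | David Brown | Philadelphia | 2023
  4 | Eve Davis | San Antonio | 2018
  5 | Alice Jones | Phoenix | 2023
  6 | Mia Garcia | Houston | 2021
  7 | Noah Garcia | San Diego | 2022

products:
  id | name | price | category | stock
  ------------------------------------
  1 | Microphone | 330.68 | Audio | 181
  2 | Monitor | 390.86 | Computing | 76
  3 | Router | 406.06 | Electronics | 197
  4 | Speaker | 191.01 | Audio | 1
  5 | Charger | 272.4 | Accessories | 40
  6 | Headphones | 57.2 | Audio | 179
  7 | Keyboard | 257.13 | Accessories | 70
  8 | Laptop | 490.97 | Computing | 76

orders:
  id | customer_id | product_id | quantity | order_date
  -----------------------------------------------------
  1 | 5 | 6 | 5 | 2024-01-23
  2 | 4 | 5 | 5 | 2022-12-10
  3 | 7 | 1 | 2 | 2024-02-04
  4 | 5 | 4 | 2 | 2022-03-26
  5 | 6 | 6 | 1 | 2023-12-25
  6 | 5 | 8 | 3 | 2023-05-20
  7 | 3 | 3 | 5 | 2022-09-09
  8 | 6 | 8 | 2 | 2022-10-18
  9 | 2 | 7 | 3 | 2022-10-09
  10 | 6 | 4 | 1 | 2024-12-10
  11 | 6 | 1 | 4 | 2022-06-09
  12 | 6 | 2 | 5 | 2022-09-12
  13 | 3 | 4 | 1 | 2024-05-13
SELECT name, signup_year FROM customers ORDER BY signup_year DESC LIMIT 4

Execution result:
name | signup_year
Mia Johnson | 2024
Frank Williams | 2024
David Brown | 2023
Alice Jones | 2023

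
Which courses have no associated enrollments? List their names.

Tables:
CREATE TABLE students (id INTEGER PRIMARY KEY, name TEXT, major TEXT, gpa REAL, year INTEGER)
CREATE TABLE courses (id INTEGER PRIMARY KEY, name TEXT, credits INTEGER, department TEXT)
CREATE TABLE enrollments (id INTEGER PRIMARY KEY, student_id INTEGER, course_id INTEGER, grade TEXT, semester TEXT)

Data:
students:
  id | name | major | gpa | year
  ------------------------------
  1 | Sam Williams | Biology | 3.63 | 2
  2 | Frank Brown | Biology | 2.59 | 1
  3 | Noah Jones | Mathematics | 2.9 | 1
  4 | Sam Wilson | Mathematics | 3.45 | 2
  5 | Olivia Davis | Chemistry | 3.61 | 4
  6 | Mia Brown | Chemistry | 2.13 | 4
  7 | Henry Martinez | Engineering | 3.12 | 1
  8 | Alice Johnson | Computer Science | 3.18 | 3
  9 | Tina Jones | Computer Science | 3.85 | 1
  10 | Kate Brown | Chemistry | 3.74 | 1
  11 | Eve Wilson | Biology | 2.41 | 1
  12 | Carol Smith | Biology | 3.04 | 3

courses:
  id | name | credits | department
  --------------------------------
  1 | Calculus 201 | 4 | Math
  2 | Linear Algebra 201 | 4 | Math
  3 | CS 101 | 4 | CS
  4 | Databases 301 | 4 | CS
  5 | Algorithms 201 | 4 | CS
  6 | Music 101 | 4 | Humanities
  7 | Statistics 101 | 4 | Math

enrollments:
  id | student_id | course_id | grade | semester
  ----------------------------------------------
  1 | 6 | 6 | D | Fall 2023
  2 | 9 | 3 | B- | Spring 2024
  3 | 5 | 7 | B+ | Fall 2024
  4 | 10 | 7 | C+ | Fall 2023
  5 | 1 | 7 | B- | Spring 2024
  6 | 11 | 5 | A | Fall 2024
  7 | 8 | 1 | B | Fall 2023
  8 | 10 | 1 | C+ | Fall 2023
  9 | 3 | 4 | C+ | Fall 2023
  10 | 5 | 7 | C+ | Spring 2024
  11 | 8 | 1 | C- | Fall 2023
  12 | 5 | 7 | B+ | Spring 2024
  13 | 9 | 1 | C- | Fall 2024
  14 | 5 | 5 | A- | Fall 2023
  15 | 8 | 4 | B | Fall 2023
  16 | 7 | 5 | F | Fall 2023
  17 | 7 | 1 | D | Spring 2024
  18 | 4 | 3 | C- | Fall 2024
SELECT p.name FROM courses p LEFT JOIN enrollments c ON c.course_id = p.id WHERE c.id IS NULL

Execution result:
Linear Algebra 201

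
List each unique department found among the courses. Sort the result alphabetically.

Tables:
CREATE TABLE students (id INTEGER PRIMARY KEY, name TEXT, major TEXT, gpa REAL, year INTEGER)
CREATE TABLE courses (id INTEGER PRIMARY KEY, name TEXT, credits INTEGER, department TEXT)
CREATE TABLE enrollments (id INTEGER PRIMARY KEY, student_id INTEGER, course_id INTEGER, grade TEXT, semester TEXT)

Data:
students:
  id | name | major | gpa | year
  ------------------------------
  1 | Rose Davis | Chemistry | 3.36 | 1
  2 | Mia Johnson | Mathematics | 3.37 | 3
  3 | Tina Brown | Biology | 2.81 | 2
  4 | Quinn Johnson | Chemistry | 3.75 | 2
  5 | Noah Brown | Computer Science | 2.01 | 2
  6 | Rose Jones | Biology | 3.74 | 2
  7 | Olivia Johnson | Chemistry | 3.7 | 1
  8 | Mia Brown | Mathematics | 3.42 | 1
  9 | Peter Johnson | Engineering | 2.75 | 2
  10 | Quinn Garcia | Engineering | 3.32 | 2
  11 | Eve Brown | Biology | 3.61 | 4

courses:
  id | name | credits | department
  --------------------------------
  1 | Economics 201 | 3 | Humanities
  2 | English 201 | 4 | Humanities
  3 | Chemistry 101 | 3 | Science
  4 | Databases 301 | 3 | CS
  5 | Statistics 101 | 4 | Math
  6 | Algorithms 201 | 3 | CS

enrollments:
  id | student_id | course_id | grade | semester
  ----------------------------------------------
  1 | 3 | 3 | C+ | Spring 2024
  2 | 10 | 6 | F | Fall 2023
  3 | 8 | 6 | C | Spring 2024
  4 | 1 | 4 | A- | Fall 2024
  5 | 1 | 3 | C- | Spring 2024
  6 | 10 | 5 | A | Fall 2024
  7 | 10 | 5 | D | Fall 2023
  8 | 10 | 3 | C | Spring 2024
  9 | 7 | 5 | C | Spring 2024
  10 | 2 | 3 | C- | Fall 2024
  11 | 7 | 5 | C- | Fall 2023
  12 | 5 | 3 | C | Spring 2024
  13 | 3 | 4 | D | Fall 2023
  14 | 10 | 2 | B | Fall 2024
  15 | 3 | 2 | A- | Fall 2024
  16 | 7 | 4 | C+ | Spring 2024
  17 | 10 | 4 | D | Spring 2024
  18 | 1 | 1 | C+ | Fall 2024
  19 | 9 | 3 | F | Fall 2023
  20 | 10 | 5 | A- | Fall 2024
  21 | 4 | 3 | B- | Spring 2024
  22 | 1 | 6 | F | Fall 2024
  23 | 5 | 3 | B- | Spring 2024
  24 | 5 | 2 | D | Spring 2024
SELECT DISTINCT department FROM courses ORDER BY department

Execution result:
department
CS
Humanities
Math
Science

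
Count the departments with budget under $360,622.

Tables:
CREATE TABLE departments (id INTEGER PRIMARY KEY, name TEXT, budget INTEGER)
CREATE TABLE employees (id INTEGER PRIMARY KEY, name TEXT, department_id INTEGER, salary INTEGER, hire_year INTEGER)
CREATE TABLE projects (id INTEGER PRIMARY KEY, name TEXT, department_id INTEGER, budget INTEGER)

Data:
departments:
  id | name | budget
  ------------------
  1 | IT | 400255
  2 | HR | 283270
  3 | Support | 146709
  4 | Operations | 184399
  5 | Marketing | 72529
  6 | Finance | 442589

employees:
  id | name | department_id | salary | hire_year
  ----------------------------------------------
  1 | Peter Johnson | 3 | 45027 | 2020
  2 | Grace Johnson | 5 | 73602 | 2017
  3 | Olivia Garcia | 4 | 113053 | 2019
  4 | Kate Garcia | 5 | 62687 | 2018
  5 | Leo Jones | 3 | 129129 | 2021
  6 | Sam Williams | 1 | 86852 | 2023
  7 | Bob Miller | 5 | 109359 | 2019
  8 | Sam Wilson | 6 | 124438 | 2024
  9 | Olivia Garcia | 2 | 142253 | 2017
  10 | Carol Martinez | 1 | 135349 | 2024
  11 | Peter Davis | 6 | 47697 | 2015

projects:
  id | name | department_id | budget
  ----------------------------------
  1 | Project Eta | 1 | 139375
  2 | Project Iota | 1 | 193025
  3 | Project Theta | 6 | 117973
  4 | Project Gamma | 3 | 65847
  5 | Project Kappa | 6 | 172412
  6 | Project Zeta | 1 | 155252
SELECT COUNT(*) FROM departments WHERE budget < 360622

Execution result:
4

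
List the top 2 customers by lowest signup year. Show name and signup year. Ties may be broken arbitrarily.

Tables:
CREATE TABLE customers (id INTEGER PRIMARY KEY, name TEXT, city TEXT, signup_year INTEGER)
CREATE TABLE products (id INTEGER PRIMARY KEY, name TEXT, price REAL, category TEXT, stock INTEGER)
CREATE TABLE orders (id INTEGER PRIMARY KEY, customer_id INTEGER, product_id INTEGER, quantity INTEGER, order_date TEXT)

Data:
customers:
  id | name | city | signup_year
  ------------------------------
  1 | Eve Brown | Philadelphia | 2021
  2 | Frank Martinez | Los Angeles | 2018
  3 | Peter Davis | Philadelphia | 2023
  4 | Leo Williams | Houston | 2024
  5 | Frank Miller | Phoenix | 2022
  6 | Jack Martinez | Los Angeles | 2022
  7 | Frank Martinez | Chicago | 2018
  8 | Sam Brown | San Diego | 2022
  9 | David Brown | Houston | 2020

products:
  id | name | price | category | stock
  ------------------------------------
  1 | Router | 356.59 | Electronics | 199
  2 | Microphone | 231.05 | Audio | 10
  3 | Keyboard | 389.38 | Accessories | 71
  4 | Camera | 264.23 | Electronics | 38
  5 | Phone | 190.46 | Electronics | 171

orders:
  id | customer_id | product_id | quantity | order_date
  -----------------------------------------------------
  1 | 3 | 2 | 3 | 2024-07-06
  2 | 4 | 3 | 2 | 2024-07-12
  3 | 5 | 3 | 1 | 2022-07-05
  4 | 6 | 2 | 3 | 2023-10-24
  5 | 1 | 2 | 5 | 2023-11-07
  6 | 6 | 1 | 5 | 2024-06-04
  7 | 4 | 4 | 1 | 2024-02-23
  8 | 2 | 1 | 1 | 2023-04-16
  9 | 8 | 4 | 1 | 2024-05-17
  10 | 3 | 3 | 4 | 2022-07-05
SELECT name, signup_year FROM customers ORDER BY signup_year ASC LIMIT 2

Execution result:
name | signup_year
Frank Martinez | 2018
Frank Martinez | 2018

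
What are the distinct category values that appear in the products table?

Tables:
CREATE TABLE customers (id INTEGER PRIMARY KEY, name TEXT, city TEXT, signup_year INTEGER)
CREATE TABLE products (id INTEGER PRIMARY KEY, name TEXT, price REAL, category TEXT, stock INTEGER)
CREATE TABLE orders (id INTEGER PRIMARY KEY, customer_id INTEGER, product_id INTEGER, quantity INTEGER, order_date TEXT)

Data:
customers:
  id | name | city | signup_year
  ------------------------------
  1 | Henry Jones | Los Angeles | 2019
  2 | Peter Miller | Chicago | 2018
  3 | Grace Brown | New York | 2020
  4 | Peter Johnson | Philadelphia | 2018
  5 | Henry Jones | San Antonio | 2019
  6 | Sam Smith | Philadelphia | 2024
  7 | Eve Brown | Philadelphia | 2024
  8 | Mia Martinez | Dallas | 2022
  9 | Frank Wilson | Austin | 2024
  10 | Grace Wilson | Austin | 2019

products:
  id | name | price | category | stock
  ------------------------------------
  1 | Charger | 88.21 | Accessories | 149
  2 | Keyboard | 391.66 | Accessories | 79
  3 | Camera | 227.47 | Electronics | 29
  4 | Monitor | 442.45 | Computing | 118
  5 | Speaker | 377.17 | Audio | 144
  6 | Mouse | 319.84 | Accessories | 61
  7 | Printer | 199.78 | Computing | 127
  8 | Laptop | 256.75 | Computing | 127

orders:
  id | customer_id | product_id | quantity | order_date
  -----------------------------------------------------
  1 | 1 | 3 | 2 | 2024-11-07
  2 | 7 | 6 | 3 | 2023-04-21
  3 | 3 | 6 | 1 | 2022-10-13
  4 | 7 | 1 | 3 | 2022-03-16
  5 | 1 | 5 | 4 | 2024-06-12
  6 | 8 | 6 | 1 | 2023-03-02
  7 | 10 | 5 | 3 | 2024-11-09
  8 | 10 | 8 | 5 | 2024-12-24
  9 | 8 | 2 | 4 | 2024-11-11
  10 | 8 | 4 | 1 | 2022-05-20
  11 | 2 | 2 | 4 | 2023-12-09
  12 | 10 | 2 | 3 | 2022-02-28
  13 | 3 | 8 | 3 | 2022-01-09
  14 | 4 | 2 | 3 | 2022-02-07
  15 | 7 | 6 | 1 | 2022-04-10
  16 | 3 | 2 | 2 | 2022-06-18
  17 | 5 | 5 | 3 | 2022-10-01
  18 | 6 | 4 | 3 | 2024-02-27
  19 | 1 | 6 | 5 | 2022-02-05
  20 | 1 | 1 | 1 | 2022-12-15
SELECT DISTINCT category FROM products

Execution result:
category
Accessories
Electronics
Computing
Audio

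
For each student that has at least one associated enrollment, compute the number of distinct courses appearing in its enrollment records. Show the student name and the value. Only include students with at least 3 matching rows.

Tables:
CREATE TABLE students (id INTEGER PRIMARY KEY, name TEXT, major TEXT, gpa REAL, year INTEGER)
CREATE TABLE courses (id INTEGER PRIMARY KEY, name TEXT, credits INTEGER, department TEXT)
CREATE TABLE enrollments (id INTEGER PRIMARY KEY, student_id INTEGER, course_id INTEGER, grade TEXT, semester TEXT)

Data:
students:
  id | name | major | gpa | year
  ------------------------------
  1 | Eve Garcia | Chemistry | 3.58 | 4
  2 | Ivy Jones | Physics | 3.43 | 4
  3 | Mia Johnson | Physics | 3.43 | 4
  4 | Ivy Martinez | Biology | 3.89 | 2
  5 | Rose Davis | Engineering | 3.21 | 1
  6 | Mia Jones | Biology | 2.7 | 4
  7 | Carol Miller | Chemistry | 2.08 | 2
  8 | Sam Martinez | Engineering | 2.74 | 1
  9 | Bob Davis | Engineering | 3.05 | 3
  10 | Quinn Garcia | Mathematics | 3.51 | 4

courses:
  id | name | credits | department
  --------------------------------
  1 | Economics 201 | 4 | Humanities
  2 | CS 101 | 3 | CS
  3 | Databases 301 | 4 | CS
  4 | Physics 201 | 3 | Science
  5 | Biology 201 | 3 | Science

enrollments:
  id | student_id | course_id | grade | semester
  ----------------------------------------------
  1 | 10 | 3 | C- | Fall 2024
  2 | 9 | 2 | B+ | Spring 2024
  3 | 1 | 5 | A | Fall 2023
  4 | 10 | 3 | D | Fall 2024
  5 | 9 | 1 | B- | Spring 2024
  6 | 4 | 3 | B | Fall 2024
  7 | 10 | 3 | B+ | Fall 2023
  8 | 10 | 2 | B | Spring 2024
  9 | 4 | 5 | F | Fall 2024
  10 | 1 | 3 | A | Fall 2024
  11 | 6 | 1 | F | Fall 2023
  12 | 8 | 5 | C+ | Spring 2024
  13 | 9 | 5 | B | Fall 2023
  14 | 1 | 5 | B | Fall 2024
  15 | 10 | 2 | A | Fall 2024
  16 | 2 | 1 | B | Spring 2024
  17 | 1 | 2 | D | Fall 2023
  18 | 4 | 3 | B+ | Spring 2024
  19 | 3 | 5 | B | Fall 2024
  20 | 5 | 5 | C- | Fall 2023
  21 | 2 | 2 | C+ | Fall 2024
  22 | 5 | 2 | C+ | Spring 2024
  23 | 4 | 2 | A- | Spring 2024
SELECT p.name, COUNT(DISTINCT c.course_id) AS distinct_course_count FROM enrollments c JOIN students p ON c.student_id = p.id GROUP BY p.id, p.name HAVING COUNT(*) >= 3

Execution result:
name | distinct_course_count
Eve Garcia | 3
Ivy Martinez | 3
Bob Davis | 3
Quinn Garcia | 2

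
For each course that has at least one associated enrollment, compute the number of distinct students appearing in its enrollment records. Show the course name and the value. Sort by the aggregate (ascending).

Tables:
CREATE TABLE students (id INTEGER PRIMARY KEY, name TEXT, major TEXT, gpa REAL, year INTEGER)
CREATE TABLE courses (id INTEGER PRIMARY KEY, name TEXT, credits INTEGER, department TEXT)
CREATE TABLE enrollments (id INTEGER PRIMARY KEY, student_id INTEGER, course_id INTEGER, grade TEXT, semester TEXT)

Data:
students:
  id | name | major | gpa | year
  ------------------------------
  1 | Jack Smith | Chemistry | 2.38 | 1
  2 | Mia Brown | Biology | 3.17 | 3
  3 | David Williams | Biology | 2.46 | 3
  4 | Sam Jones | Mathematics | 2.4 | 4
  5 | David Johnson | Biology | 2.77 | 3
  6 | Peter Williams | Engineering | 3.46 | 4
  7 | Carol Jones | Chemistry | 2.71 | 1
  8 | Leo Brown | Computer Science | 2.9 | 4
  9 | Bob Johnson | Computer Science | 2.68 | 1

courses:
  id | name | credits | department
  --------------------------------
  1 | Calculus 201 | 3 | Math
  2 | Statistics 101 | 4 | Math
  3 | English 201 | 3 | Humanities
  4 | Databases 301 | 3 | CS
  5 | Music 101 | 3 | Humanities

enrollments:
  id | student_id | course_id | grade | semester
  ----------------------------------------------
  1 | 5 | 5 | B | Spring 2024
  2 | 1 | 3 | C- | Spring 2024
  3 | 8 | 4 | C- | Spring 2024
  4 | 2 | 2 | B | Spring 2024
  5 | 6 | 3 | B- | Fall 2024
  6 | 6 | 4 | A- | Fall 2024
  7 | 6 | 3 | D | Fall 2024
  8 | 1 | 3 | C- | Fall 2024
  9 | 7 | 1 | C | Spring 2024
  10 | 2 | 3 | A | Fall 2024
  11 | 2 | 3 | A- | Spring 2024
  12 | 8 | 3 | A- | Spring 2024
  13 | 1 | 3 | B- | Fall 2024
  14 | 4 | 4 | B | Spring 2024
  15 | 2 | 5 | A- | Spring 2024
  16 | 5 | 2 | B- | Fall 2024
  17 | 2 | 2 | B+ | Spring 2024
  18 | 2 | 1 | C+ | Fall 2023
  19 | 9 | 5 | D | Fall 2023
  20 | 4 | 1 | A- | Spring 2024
SELECT p.name, COUNT(DISTINCT c.student_id) AS distinct_student_count FROM enrollments c JOIN courses p ON c.course_id = p.id GROUP BY p.id, p.name ORDER BY distinct_student_count ASC

Execution result:
name | distinct_student_count
Statistics 101 | 2
Calculus 201 | 3
Databases 301 | 3
Music 101 | 3
English 201 | 4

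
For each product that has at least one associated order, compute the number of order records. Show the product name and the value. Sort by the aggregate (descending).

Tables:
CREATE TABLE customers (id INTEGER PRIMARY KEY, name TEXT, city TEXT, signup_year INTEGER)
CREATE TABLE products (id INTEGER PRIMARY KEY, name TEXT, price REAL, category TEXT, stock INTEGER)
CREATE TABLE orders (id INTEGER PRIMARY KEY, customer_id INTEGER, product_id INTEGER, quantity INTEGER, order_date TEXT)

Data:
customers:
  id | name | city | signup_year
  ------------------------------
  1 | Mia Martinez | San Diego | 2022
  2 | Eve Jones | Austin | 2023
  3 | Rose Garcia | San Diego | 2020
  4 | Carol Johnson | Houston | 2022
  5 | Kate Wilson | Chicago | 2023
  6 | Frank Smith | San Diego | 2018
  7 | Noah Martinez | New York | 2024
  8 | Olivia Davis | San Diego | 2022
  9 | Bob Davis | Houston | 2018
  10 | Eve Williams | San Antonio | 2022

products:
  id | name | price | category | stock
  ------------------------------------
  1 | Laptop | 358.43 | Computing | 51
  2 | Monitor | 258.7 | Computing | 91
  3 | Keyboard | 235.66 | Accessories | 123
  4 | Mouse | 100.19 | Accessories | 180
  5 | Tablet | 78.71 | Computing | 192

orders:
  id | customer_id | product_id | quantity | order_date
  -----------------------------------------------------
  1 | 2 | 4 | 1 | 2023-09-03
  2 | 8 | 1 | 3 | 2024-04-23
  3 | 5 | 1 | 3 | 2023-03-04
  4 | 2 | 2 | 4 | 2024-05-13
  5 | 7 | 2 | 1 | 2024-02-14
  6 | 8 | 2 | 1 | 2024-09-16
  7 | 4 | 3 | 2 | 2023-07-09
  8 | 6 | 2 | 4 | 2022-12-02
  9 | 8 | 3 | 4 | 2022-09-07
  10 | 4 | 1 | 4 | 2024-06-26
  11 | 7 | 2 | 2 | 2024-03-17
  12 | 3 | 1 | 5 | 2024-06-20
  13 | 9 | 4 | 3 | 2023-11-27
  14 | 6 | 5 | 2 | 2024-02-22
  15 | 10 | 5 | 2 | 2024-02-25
SELECT p.name, COUNT(*) AS n FROM orders c JOIN products p ON c.product_id = p.id GROUP BY p.id, p.name ORDER BY n DESC

Execution result:
name | n
Monitor | 5
Laptop | 4
Keyboard | 2
Mouse | 2
Tablet | 2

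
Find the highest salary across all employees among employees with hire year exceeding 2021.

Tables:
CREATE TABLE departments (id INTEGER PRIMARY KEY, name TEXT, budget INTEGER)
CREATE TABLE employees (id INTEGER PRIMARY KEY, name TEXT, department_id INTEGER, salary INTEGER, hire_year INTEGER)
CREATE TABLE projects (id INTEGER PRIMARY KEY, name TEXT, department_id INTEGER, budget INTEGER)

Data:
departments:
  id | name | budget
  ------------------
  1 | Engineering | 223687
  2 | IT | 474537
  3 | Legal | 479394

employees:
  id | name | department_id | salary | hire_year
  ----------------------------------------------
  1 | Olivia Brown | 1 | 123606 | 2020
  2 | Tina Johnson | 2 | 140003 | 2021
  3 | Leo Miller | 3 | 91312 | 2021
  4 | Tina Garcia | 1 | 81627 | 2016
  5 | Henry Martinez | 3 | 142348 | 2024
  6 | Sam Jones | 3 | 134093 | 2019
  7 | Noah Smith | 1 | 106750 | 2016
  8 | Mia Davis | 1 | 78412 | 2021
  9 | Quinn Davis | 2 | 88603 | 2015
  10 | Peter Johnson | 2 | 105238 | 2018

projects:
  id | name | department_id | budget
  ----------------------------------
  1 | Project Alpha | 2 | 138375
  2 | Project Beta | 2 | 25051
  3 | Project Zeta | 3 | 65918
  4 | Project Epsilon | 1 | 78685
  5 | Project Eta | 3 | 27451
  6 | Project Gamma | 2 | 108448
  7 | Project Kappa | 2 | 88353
SELECT MAX(salary) FROM employees WHERE hire_year > 2021

Execution result:
142348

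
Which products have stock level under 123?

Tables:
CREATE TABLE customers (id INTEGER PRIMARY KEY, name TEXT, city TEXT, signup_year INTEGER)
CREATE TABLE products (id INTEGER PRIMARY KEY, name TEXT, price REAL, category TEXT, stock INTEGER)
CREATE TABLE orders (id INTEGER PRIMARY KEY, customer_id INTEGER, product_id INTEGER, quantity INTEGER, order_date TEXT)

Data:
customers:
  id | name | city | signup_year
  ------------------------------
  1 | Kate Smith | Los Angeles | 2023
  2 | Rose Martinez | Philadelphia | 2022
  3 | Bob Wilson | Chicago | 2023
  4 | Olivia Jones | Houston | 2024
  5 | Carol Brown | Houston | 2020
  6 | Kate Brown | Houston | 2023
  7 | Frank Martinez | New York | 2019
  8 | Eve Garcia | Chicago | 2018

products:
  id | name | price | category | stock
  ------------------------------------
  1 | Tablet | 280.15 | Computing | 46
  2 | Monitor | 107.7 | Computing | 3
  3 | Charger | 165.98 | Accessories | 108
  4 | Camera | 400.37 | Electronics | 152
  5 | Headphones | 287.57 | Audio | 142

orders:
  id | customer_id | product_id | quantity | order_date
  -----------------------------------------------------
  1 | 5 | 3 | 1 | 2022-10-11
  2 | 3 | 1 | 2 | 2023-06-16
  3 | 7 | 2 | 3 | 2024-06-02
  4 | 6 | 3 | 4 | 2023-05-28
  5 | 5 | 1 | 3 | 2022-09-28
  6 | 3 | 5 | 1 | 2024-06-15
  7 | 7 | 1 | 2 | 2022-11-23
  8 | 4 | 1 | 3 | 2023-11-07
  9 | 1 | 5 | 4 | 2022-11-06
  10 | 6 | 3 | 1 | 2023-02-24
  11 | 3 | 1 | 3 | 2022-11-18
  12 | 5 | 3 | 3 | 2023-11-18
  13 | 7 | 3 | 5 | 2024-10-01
SELECT name, stock FROM products WHERE stock < 123

Execution result:
name | stock
Tablet | 46
Monitor | 3
Charger | 108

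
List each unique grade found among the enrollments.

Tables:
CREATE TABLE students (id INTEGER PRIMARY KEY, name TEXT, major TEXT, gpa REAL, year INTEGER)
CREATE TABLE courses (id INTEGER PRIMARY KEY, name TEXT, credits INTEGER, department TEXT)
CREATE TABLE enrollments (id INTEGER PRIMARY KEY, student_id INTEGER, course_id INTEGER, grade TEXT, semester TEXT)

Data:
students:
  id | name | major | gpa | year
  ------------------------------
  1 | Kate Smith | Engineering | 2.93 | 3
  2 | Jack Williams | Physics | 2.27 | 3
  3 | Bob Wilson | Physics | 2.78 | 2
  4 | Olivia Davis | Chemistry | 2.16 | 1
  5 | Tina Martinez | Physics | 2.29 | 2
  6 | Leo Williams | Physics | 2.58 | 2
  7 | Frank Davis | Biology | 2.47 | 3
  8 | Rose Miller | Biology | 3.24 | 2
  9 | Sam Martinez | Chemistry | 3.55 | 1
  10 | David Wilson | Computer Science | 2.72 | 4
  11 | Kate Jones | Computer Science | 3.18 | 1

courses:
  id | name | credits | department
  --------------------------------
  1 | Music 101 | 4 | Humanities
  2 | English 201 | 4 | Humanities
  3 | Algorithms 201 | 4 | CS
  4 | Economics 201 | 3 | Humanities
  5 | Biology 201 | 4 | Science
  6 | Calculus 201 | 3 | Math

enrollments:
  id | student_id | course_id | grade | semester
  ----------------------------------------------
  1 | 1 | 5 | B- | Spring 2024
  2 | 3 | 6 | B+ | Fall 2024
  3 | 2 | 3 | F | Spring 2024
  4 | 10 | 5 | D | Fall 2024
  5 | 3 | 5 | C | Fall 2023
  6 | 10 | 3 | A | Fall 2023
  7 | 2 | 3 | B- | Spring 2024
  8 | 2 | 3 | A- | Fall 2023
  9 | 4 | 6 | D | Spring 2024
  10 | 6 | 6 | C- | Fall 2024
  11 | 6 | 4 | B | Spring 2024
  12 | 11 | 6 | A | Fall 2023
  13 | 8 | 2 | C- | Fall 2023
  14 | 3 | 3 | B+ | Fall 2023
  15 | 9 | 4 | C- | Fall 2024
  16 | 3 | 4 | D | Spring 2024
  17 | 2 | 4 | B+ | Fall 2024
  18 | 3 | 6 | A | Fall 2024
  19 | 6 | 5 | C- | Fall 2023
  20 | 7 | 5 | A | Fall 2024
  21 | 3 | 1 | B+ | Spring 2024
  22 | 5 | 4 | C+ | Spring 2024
SELECT DISTINCT grade FROM enrollments

Execution result:
grade
B-
B+
F
D
C
A
A-
C-
B
C+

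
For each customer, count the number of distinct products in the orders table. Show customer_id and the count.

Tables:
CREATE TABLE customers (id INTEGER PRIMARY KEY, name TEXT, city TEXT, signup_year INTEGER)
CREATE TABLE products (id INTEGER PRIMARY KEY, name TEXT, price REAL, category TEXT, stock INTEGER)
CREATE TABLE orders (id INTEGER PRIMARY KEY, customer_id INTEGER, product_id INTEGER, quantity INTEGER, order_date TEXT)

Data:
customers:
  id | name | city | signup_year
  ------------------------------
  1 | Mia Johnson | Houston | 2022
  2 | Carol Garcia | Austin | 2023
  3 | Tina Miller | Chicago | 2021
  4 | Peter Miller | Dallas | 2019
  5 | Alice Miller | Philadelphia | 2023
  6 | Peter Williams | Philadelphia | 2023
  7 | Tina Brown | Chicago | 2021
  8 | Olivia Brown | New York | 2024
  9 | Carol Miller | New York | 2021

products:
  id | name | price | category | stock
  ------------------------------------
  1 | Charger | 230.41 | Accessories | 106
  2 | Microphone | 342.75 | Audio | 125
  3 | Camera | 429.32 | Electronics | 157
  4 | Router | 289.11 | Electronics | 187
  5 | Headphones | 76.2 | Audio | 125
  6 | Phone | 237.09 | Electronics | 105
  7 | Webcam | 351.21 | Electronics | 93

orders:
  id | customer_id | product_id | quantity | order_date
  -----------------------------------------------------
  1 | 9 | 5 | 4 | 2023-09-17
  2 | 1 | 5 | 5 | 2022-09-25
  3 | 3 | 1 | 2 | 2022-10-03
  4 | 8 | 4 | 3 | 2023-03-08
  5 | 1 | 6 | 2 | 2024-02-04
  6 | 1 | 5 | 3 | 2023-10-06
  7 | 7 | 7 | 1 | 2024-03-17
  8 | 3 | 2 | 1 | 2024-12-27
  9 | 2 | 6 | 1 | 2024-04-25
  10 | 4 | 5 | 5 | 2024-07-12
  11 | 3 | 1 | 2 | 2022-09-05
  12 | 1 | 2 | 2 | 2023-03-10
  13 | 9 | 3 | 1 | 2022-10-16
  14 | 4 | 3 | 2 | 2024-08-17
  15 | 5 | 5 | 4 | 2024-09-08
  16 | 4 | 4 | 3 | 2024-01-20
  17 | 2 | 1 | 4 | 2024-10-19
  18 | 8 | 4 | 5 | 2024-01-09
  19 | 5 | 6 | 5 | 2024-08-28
SELECT customer_id, COUNT(DISTINCT product_id) AS distinct_product_count FROM orders GROUP BY customer_id

Execution result:
customer_id | distinct_product_count
1 | 3
2 | 2
3 | 2
4 | 3
5 | 2
7 | 1
8 | 1
9 | 2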